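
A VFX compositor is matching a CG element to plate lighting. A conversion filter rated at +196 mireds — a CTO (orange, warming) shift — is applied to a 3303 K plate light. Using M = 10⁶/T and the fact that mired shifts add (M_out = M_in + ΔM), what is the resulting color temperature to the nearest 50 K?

2000 K

M_in = 10⁶/3303 = 302.76 mireds.
M_out = 302.76 + (+196) = 498.76 mireds.
T_out = 10⁶/498.76 = 2005.0 K → 2000 K.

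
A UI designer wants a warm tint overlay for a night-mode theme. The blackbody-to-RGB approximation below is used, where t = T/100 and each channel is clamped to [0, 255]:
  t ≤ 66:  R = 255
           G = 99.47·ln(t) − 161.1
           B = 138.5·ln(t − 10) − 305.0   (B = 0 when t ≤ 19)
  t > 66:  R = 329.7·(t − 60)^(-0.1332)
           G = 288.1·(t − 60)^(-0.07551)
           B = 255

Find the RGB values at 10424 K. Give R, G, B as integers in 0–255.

R=199, G=216, B=255

t = 10424/100 = 104.24; the t > 66 branch applies.
R = 329.7·(104.24 − 60)^(-0.1332) = 329.7·44.24^(-0.1332) = 329.7·0.60364 = 199.020.
G = 288.1·(104.24 − 60)^(-0.07551) = 288.1·44.24^(-0.07551) = 288.1·0.75115 = 216.405.
B = 255 by definition for t > 66.
Rounded: (199, 216, 255).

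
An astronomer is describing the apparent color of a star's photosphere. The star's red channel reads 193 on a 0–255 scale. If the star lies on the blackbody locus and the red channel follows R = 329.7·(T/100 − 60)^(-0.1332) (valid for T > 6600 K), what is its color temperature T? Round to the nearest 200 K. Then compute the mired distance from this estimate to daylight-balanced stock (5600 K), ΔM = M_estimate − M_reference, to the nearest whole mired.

-92 mireds

(t − 60)^(-0.1332) = 193/329.7 = 0.58538.
t − 60 = 0.58538^(1/-0.1332) = 0.58538^(-7.508) = 55.713, so t = 115.713.
T = 100·t = 11571 K → 11600 K to the nearest 200 K.
M_estimate = 10⁶/11600 = 86.21; M_reference = 10⁶/5600 = 178.57.
ΔM = 86.21 − 178.57 = -92.36 → -92 mireds.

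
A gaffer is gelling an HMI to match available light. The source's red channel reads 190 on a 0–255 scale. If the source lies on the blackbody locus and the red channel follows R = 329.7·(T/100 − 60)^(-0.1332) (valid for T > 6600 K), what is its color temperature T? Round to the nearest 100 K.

12300 K

(t − 60)^(-0.1332) = 190/329.7 = 0.57628.
t − 60 = 0.57628^(1/-0.1332) = 0.57628^(-7.508) = 62.667, so t = 122.667.
T = 100·t = 12267 K → 12300 K to the nearest 100 K.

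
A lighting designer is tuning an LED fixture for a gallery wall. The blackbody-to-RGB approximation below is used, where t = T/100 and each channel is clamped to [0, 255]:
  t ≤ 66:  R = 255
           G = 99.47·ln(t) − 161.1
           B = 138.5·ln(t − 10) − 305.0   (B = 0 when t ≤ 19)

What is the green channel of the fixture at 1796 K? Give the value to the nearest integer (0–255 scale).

t = 1796/100 = 17.96; the t ≤ 66 branch applies.
G = 99.47·ln 17.96 − 161.1 = 99.47·2.8881 − 161.1 = 126.184.
Rounded: 126.

126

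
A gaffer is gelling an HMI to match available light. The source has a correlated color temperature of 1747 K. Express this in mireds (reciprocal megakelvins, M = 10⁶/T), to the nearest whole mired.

572 mireds

M = 10⁶ / 1747 = 572.410 → 572 mireds.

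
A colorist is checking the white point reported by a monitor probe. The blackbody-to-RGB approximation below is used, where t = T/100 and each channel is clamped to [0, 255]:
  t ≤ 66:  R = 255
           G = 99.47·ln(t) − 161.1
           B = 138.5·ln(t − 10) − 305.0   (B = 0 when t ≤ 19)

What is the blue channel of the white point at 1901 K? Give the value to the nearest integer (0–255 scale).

t = 1901/100 = 19.01; the t ≤ 66 branch applies.
B = 138.5·ln(19.01 − 10) − 305.0 = 138.5·ln 9.01 − 305.0 = 138.5·2.1983 − 305.0 = -0.531 → clamped to 0.
Rounded: 0.

0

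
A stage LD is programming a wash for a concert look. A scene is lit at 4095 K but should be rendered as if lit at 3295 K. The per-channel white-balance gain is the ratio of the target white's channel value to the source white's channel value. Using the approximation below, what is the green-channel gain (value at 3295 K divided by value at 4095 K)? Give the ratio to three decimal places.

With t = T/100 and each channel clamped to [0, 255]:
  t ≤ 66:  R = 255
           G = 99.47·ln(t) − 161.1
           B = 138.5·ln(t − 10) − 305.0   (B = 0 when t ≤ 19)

0.896

At 4095 K (t = 40.95):
  G = 99.47·ln 40.95 − 161.1 = 99.47·3.7124 − 161.1 = 208.168.
At 3295 K (t = 32.95):
  G = 99.47·ln 32.95 − 161.1 = 99.47·3.4950 − 161.1 = 186.547.
Gain = 186.547 / 208.168 = 0.8961 → 0.896.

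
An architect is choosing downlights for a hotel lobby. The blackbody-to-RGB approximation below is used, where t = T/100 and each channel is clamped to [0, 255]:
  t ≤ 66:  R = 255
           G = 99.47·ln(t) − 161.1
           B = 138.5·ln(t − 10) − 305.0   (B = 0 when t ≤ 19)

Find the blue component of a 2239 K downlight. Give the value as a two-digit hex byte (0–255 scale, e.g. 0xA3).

t = 2239/100 = 22.39; the t ≤ 66 branch applies.
B = 138.5·ln(22.39 − 10) − 305.0 = 138.5·ln 12.39 − 305.0 = 138.5·2.5169 − 305.0 = 43.589.
Rounded: 44; in hex, 0x2C.

0x2C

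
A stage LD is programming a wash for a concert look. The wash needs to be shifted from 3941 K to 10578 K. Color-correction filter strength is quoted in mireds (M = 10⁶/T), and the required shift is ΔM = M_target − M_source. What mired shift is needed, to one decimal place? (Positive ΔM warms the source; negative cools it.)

-159.2 mireds

M_source = 10⁶/3941 = 253.743; M_target = 10⁶/10578 = 94.536.
ΔM = 94.536 − 253.743 = -159.207 → -159.2 mireds, a cooling shift.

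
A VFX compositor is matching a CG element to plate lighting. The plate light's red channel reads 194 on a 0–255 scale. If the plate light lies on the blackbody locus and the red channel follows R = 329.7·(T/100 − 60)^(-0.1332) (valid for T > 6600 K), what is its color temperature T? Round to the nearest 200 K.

11400 K

(t − 60)^(-0.1332) = 194/329.7 = 0.58841.
t − 60 = 0.58841^(1/-0.1332) = 0.58841^(-7.508) = 53.593, so t = 113.593.
T = 100·t = 11359 K → 11400 K to the nearest 200 K.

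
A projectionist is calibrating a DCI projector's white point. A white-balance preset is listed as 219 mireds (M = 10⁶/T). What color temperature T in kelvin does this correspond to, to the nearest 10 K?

T = 10⁶ / 219 = 4566.21 K → 4570 K.

4570 K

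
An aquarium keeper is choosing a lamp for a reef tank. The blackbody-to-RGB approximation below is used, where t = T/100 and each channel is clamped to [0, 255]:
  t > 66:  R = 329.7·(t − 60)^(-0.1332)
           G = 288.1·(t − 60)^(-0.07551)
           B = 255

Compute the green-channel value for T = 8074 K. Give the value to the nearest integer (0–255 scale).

229

t = 8074/100 = 80.74; the t > 66 branch applies.
G = 288.1·(80.74 − 60)^(-0.07551) = 288.1·20.74^(-0.07551) = 288.1·0.79537 = 229.145.
Rounded: 229.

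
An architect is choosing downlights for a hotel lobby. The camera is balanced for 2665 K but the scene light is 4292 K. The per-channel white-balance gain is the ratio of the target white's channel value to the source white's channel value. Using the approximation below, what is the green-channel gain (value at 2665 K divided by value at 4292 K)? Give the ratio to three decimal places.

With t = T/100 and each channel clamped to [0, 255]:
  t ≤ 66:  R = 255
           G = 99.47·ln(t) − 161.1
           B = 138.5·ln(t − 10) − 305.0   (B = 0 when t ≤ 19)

At 4292 K (t = 42.92):
  G = 99.47·ln 42.92 − 161.1 = 99.47·3.7593 − 161.1 = 212.841.
At 2665 K (t = 26.65):
  G = 99.47·ln 26.65 − 161.1 = 99.47·3.2828 − 161.1 = 165.439.
Gain = 165.439 / 212.841 = 0.7773 → 0.777.

0.777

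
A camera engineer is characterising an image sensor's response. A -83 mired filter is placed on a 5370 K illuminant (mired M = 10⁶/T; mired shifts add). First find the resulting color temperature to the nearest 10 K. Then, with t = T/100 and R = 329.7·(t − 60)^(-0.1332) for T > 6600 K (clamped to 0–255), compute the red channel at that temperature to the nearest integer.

M_in = 10⁶/5370 = 186.22; M_out = 186.22 + (-83) = 103.22.
T_out = 10⁶/103.22 = 9688.1 K → 9690 K; t = 96.9.
R = 329.7·(96.9 − 60)^(-0.1332) = 329.7·36.9^(-0.1332) = 329.7·0.61840 = 203.888.
Rounded: 204.

204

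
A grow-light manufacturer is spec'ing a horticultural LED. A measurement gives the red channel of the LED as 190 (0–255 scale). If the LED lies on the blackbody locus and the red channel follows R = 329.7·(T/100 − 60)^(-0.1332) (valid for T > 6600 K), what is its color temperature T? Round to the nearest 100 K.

(t − 60)^(-0.1332) = 190/329.7 = 0.57628.
t − 60 = 0.57628^(1/-0.1332) = 0.57628^(-7.508) = 62.667, so t = 122.667.
T = 100·t = 12267 K → 12300 K to the nearest 100 K.

12300 K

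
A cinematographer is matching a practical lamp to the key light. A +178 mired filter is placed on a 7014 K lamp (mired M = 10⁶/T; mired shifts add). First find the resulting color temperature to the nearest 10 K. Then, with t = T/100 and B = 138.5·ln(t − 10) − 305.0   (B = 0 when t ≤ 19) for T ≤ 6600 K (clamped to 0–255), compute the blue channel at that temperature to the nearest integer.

118

M_in = 10⁶/7014 = 142.57; M_out = 142.57 + (+178) = 320.57.
T_out = 10⁶/320.57 = 3119.4 K → 3120 K; t = 31.2.
B = 138.5·ln(31.2 − 10) − 305.0 = 138.5·ln 21.2 − 305.0 = 138.5·3.0540 − 305.0 = 117.979.
Rounded: 118.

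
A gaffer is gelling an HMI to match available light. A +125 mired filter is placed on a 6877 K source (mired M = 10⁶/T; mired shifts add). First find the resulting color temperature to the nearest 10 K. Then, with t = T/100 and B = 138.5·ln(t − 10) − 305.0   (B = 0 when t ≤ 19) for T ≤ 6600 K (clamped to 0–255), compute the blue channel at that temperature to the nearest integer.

151

M_in = 10⁶/6877 = 145.41; M_out = 145.41 + (+125) = 270.41.
T_out = 10⁶/270.41 = 3698.1 K → 3700 K; t = 37.
B = 138.5·ln(37 − 10) − 305.0 = 138.5·ln 27 − 305.0 = 138.5·3.2958 − 305.0 = 151.473.
Rounded: 151.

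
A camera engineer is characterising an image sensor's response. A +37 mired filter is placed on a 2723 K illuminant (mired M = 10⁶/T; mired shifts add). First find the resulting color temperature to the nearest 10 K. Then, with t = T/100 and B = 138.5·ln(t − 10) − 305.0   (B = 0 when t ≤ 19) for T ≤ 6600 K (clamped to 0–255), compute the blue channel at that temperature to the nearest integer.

M_in = 10⁶/2723 = 367.24; M_out = 367.24 + (+37) = 404.24.
T_out = 10⁶/404.24 = 2473.8 K → 2470 K; t = 24.7.
B = 138.5·ln(24.7 − 10) − 305.0 = 138.5·ln 14.7 − 305.0 = 138.5·2.6878 − 305.0 = 67.267.
Rounded: 67.

67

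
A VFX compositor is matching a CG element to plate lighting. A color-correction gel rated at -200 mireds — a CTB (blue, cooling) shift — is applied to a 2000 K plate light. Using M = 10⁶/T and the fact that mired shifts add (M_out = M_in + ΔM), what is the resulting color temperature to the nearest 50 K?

3350 K

M_in = 10⁶/2000 = 500.00 mireds.
M_out = 500.00 + (-200) = 300.00 mireds.
T_out = 10⁶/300.00 = 3333.3 K → 3350 K.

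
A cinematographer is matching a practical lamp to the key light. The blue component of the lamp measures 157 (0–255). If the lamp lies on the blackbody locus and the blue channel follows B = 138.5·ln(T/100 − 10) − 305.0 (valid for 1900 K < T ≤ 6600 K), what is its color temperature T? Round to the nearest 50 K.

ln(t − 10) = (157 + 305.0) / 138.5 = 3.3357.
t − 10 = e^3.3357 = 28.099, so t = 38.099.
T = 100·t = 3810 K → 3800 K to the nearest 50 K.

3800 K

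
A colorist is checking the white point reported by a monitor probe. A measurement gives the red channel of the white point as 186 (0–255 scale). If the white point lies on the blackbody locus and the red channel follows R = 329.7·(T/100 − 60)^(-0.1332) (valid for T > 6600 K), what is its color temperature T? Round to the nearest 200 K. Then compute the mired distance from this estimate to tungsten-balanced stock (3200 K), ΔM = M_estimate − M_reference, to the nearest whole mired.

-238 mireds

(t − 60)^(-0.1332) = 186/329.7 = 0.56415.
t − 60 = 0.56415^(1/-0.1332) = 0.56415^(-7.508) = 73.521, so t = 133.521.
T = 100·t = 13352 K → 13400 K to the nearest 200 K.
M_estimate = 10⁶/13400 = 74.63; M_reference = 10⁶/3200 = 312.50.
ΔM = 74.63 − 312.50 = -237.87 → -238 mireds.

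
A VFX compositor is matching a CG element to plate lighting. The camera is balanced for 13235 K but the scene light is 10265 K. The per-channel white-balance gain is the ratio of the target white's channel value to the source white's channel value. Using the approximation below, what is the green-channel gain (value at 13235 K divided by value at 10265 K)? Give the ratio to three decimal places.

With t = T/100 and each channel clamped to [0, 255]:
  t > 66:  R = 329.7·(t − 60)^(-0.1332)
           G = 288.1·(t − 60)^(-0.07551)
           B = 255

0.961

At 10265 K (t = 102.65):
  G = 288.1·(102.65 − 60)^(-0.07551) = 288.1·42.65^(-0.07551) = 288.1·0.75323 = 217.004.
At 13235 K (t = 132.35):
  G = 288.1·(132.35 − 60)^(-0.07551) = 288.1·72.35^(-0.07551) = 288.1·0.72376 = 208.515.
Gain = 208.515 / 217.004 = 0.9609 → 0.961.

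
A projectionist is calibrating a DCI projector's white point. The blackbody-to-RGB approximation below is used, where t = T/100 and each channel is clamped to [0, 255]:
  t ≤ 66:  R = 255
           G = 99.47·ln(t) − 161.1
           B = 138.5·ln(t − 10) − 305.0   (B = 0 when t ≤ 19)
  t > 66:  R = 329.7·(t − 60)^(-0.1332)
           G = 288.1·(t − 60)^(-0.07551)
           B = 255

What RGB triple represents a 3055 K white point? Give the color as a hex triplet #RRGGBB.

#FFB372

t = 3055/100 = 30.55; the t ≤ 66 branch applies.
R = 255 by definition for t ≤ 66.
G = 99.47·ln 30.55 − 161.1 = 99.47·3.4194 − 161.1 = 179.024.
B = 138.5·ln(30.55 − 10) − 305.0 = 138.5·ln 20.55 − 305.0 = 138.5·3.0229 − 305.0 = 113.666.
Rounded: (255, 179, 114).
In hex: #FFB372.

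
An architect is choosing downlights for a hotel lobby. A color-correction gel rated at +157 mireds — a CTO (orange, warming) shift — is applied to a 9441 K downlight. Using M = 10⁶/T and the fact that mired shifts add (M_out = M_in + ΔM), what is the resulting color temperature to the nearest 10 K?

3800 K

M_in = 10⁶/9441 = 105.92 mireds.
M_out = 105.92 + (+157) = 262.92 mireds.
T_out = 10⁶/262.92 = 3803.4 K → 3800 K.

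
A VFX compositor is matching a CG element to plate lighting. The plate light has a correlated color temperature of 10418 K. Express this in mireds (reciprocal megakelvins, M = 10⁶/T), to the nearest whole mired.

96 mireds

M = 10⁶ / 10418 = 95.988 → 96 mireds.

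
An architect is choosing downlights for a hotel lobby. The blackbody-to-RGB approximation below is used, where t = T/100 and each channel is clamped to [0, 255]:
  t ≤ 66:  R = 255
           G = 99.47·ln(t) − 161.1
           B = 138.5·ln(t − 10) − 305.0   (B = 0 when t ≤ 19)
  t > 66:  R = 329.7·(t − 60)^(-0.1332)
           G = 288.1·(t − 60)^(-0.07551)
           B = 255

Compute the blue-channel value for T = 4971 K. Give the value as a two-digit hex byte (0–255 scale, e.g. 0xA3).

0xCD

t = 4971/100 = 49.71; the t ≤ 66 branch applies.
B = 138.5·ln(49.71 − 10) − 305.0 = 138.5·ln 39.71 − 305.0 = 138.5·3.6816 − 305.0 = 204.902.
Rounded: 205; in hex, 0xCD.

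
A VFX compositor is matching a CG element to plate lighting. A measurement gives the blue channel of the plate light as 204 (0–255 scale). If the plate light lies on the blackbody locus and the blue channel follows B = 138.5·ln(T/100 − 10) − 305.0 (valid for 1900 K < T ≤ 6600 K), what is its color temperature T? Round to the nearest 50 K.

4950 K

ln(t − 10) = (204 + 305.0) / 138.5 = 3.6751.
t − 10 = e^3.6751 = 39.452, so t = 49.452.
T = 100·t = 4945 K → 4950 K to the nearest 50 K.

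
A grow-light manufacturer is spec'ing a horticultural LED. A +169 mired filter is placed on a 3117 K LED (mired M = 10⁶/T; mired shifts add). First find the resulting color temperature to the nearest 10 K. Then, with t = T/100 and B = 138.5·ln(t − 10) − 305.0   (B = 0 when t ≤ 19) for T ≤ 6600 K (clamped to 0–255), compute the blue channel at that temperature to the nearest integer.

M_in = 10⁶/3117 = 320.82; M_out = 320.82 + (+169) = 489.82.
T_out = 10⁶/489.82 = 2041.6 K → 2040 K; t = 20.4.
B = 138.5·ln(20.4 − 10) − 305.0 = 138.5·ln 10.4 − 305.0 = 138.5·2.3418 − 305.0 = 19.340.
Rounded: 19.

19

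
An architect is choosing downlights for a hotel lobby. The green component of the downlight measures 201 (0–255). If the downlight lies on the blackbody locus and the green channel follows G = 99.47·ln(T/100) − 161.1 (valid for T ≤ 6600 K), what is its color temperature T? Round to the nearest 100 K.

ln t = (201 + 161.1) / 99.47 = 3.6403.
t = e^3.6403 = 38.103.
T = 100·t = 3810 K → 3800 K to the nearest 100 K.

3800 K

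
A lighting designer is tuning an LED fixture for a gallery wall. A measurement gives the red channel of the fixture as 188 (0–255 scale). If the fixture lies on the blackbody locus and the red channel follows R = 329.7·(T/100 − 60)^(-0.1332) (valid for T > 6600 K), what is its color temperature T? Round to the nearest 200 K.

(t − 60)^(-0.1332) = 188/329.7 = 0.57022.
t − 60 = 0.57022^(1/-0.1332) = 0.57022^(-7.508) = 67.848, so t = 127.848.
T = 100·t = 12785 K → 12800 K to the nearest 200 K.

12800 K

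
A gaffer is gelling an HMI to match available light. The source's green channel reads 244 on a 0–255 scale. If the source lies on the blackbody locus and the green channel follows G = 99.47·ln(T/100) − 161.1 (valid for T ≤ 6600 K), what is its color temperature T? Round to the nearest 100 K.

ln t = (244 + 161.1) / 99.47 = 4.0726.
t = e^4.0726 = 58.709.
T = 100·t = 5871 K → 5900 K to the nearest 100 K.

5900 K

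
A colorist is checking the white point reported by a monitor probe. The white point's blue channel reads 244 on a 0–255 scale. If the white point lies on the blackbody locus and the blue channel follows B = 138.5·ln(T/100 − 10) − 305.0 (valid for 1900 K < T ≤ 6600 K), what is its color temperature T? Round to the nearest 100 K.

6300 K

ln(t − 10) = (244 + 305.0) / 138.5 = 3.9639.
t − 10 = e^3.9639 = 52.662, so t = 62.662.
T = 100·t = 6266 K → 6300 K to the nearest 100 K.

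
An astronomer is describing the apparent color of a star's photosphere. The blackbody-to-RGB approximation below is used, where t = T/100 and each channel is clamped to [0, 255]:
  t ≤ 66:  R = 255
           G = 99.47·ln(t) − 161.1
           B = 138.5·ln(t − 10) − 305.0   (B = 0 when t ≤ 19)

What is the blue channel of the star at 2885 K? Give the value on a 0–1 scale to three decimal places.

0.399

t = 2885/100 = 28.85; the t ≤ 66 branch applies.
B = 138.5·ln(28.85 − 10) − 305.0 = 138.5·ln 18.85 − 305.0 = 138.5·2.9365 − 305.0 = 101.707.
On a 0–1 scale: 101.707/255 = 0.3989 → 0.399.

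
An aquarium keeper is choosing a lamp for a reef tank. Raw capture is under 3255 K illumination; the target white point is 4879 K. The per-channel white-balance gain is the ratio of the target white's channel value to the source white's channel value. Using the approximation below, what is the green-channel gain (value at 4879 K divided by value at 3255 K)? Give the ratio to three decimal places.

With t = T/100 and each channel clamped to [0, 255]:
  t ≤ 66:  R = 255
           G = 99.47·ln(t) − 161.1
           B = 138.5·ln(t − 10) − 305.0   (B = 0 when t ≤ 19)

At 3255 K (t = 32.55):
  G = 99.47·ln 32.55 − 161.1 = 99.47·3.4828 − 161.1 = 185.332.
At 4879 K (t = 48.79):
  G = 99.47·ln 48.79 − 161.1 = 99.47·3.8875 − 161.1 = 225.592.
Gain = 225.592 / 185.332 = 1.2172 → 1.217.

1.217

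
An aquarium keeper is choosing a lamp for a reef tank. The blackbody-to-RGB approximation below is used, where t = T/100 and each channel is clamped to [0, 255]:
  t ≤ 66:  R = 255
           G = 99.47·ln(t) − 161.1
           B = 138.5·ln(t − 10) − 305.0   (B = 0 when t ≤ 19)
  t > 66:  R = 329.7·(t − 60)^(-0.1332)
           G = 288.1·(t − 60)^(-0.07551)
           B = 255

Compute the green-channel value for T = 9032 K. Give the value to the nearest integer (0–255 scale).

t = 9032/100 = 90.32; the t > 66 branch applies.
G = 288.1·(90.32 − 60)^(-0.07551) = 288.1·30.32^(-0.07551) = 288.1·0.77288 = 222.668.
Rounded: 223.

223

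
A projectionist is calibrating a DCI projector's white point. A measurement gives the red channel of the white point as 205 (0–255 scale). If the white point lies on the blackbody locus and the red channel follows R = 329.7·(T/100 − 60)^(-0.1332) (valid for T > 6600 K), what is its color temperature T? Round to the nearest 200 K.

(t − 60)^(-0.1332) = 205/329.7 = 0.62178.
t − 60 = 0.62178^(1/-0.1332) = 0.62178^(-7.508) = 35.423, so t = 95.423.
T = 100·t = 9542 K → 9600 K to the nearest 200 K.

9600 K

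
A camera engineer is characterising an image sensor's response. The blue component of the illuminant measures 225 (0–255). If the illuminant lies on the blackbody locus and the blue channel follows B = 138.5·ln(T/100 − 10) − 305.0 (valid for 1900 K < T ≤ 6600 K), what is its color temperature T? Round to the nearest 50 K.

ln(t − 10) = (225 + 305.0) / 138.5 = 3.8267.
t − 10 = e^3.8267 = 45.911, so t = 55.911.
T = 100·t = 5591 K → 5600 K to the nearest 50 K.

5600 K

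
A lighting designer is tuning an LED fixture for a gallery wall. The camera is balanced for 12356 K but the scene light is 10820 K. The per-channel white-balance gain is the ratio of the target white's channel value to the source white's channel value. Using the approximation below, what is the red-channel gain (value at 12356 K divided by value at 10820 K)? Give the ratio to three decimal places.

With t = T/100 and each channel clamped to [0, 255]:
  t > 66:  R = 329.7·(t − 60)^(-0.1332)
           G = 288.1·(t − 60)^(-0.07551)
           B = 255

At 10820 K (t = 108.2):
  R = 329.7·(108.2 − 60)^(-0.1332) = 329.7·48.2^(-0.1332) = 329.7·0.59679 = 196.760.
At 12356 K (t = 123.56):
  R = 329.7·(123.56 − 60)^(-0.1332) = 329.7·63.56^(-0.1332) = 329.7·0.57520 = 189.642.
Gain = 189.642 / 196.760 = 0.9638 → 0.964.

0.964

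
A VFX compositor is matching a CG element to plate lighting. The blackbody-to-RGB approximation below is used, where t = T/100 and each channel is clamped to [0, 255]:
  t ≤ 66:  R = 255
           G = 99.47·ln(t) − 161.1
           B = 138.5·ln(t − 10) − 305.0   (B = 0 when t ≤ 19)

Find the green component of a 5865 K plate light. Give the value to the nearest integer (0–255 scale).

244

t = 5865/100 = 58.65; the t ≤ 66 branch applies.
G = 99.47·ln 58.65 − 161.1 = 99.47·4.0716 − 161.1 = 243.901.
Rounded: 244.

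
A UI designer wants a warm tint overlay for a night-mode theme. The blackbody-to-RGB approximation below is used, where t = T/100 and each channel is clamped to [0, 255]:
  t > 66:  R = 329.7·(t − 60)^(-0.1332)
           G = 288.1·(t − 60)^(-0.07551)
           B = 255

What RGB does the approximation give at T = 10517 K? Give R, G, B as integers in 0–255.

R=198, G=216, B=255

t = 10517/100 = 105.17; the t > 66 branch applies.
R = 329.7·(105.17 − 60)^(-0.1332) = 329.7·45.17^(-0.1332) = 329.7·0.60197 = 198.469.
G = 288.1·(105.17 − 60)^(-0.07551) = 288.1·45.17^(-0.07551) = 288.1·0.74997 = 216.066.
B = 255 by definition for t > 66.
Rounded: (198, 216, 255).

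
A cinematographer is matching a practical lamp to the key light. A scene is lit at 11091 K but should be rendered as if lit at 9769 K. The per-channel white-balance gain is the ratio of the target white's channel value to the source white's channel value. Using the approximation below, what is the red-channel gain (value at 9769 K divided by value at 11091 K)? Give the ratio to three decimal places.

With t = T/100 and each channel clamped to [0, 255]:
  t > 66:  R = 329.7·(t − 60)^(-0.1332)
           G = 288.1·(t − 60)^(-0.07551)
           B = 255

At 11091 K (t = 110.91):
  R = 329.7·(110.91 − 60)^(-0.1332) = 329.7·50.91^(-0.1332) = 329.7·0.59245 = 195.332.
At 9769 K (t = 97.69):
  R = 329.7·(97.69 − 60)^(-0.1332) = 329.7·37.69^(-0.1332) = 329.7·0.61666 = 203.313.
Gain = 203.313 / 195.332 = 1.0409 → 1.041.

1.041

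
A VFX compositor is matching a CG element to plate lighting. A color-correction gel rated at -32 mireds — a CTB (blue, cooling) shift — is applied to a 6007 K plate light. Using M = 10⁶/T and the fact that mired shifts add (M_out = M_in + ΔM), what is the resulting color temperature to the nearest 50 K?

7450 K

M_in = 10⁶/6007 = 166.47 mireds.
M_out = 166.47 + (-32) = 134.47 mireds.
T_out = 10⁶/134.47 = 7436.5 K → 7450 K.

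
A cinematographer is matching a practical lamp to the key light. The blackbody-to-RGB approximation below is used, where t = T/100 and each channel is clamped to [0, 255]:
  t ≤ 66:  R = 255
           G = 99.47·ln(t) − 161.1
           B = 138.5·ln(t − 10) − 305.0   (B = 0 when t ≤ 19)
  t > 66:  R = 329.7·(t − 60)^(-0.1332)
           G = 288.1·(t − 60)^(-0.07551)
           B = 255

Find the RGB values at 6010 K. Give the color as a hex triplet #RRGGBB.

t = 6010/100 = 60.1; the t ≤ 66 branch applies.
R = 255 by definition for t ≤ 66.
G = 99.47·ln 60.1 − 161.1 = 99.47·4.0960 − 161.1 = 246.330.
B = 138.5·ln(60.1 − 10) − 305.0 = 138.5·ln 50.1 − 305.0 = 138.5·3.9140 − 305.0 = 237.092.
Rounded: (255, 246, 237).
In hex: #FFF6ED.

#FFF6ED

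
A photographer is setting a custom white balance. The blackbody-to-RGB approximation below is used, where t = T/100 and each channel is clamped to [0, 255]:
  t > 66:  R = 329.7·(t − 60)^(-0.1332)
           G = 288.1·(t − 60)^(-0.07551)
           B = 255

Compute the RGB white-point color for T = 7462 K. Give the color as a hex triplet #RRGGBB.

#E7EBFF

t = 7462/100 = 74.62; the t > 66 branch applies.
R = 329.7·(74.62 − 60)^(-0.1332) = 329.7·14.62^(-0.1332) = 329.7·0.69957 = 230.647.
G = 288.1·(74.62 − 60)^(-0.07551) = 288.1·14.62^(-0.07551) = 288.1·0.81665 = 235.276.
B = 255 by definition for t > 66.
Rounded: (231, 235, 255).
In hex: #E7EBFF.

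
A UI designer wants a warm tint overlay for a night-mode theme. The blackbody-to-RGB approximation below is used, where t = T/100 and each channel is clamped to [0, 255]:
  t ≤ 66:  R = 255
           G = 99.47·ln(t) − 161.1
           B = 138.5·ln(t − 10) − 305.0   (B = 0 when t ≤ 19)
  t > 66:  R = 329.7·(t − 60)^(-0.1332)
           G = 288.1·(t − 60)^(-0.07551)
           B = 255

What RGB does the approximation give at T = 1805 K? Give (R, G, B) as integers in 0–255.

t = 1805/100 = 18.05; the t ≤ 66 branch applies.
R = 255 by definition for t ≤ 66.
G = 99.47·ln 18.05 − 161.1 = 99.47·2.8931 − 161.1 = 126.681.
t = 18.05 ≤ 19, so B = 0.
Rounded: (255, 127, 0).

(255, 127, 0)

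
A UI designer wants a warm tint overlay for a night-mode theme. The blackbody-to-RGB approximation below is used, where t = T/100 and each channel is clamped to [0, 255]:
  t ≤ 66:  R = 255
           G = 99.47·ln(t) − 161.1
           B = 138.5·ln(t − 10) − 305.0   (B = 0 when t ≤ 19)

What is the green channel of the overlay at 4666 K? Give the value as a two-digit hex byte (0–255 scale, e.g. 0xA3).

t = 4666/100 = 46.66; the t ≤ 66 branch applies.
G = 99.47·ln 46.66 − 161.1 = 99.47·3.8429 − 161.1 = 221.152.
Rounded: 221; in hex, 0xDD.

0xDD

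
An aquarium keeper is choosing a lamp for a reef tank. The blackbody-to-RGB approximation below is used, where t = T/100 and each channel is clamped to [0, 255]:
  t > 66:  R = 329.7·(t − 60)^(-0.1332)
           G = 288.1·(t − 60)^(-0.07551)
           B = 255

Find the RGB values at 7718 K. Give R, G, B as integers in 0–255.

t = 7718/100 = 77.18; the t > 66 branch applies.
R = 329.7·(77.18 − 60)^(-0.1332) = 329.7·17.18^(-0.1332) = 329.7·0.68469 = 225.743.
G = 288.1·(77.18 − 60)^(-0.07551) = 288.1·17.18^(-0.07551) = 288.1·0.80676 = 232.427.
B = 255 by definition for t > 66.
Rounded: (226, 232, 255).

R=226, G=232, B=255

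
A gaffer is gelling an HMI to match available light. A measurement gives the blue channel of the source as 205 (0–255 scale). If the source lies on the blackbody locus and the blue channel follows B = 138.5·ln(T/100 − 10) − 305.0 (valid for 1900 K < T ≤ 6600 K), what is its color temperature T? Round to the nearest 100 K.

5000 K

ln(t − 10) = (205 + 305.0) / 138.5 = 3.6823.
t − 10 = e^3.6823 = 39.738, so t = 49.738.
T = 100·t = 4974 K → 5000 K to the nearest 100 K.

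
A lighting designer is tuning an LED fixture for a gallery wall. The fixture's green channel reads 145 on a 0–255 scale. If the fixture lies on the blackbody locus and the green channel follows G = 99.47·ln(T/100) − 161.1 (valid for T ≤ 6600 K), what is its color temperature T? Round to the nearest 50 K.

ln t = (145 + 161.1) / 99.47 = 3.0773.
t = e^3.0773 = 21.700.
T = 100·t = 2170 K → 2150 K to the nearest 50 K.

2150 K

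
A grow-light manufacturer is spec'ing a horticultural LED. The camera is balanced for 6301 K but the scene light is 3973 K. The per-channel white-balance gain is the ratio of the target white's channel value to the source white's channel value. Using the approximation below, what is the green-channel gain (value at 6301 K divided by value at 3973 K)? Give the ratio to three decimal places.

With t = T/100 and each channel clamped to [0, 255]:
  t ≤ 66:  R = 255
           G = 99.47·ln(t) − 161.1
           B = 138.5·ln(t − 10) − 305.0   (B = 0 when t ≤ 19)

1.224

At 3973 K (t = 39.73):
  G = 99.47·ln 39.73 − 161.1 = 99.47·3.6821 − 161.1 = 205.159.
At 6301 K (t = 63.01):
  G = 99.47·ln 63.01 − 161.1 = 99.47·4.1433 − 161.1 = 251.033.
Gain = 251.033 / 205.159 = 1.2236 → 1.224.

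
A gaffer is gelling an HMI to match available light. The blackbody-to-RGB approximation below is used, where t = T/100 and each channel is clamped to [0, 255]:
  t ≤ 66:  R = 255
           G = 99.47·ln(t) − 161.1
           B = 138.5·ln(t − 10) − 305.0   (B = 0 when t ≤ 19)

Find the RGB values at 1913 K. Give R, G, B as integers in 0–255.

R=255, G=132, B=1

t = 1913/100 = 19.13; the t ≤ 66 branch applies.
R = 255 by definition for t ≤ 66.
G = 99.47·ln 19.13 − 161.1 = 99.47·2.9513 − 161.1 = 132.462.
B = 138.5·ln(19.13 − 10) − 305.0 = 138.5·ln 9.13 − 305.0 = 138.5·2.2116 − 305.0 = 1.302.
Rounded: (255, 132, 1).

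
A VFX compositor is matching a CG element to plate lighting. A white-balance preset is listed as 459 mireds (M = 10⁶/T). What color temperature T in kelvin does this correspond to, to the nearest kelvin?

T = 10⁶ / 459 = 2178.65 K → 2179 K.

2179 K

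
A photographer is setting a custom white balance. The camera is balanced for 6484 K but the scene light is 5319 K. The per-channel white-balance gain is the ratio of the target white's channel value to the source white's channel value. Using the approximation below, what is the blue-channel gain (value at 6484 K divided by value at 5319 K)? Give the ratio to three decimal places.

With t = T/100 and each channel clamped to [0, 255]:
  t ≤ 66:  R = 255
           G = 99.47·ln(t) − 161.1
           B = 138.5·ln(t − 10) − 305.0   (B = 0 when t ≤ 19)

1.153

At 5319 K (t = 53.19):
  B = 138.5·ln(53.19 − 10) − 305.0 = 138.5·ln 43.19 − 305.0 = 138.5·3.7656 − 305.0 = 216.537.
At 6484 K (t = 64.84):
  B = 138.5·ln(64.84 − 10) − 305.0 = 138.5·ln 54.84 − 305.0 = 138.5·4.0044 − 305.0 = 249.612.
Gain = 249.612 / 216.537 = 1.1527 → 1.153.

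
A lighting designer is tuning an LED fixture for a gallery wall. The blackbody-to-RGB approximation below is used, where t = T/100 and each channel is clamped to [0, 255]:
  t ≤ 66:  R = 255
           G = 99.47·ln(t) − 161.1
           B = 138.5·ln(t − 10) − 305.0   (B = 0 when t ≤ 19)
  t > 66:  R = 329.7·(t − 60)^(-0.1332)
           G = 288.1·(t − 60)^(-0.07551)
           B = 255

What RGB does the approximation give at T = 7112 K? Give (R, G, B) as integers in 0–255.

(239, 240, 255)

t = 7112/100 = 71.12; the t > 66 branch applies.
R = 329.7·(71.12 − 60)^(-0.1332) = 329.7·11.12^(-0.1332) = 329.7·0.72554 = 239.209.
G = 288.1·(71.12 − 60)^(-0.07551) = 288.1·11.12^(-0.07551) = 288.1·0.83370 = 240.188.
B = 255 by definition for t > 66.
Rounded: (239, 240, 255).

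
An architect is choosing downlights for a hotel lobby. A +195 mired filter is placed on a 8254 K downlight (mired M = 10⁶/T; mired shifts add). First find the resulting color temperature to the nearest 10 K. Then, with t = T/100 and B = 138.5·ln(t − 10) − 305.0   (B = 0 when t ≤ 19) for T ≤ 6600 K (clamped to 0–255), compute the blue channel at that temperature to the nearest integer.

M_in = 10⁶/8254 = 121.15; M_out = 121.15 + (+195) = 316.15.
T_out = 10⁶/316.15 = 3163.0 K → 3160 K; t = 31.6.
B = 138.5·ln(31.6 − 10) − 305.0 = 138.5·ln 21.6 − 305.0 = 138.5·3.0727 − 305.0 = 120.568.
Rounded: 121.

121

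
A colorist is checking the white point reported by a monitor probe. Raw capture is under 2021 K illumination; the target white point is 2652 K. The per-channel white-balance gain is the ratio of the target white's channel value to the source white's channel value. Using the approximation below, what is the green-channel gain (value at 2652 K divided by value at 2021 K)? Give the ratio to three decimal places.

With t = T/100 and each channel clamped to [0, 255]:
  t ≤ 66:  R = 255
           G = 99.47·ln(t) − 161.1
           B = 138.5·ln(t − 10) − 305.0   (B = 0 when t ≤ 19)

1.196

At 2021 K (t = 20.21):
  G = 99.47·ln 20.21 − 161.1 = 99.47·3.0062 − 161.1 = 137.924.
At 2652 K (t = 26.52):
  G = 99.47·ln 26.52 − 161.1 = 99.47·3.2779 − 161.1 = 164.953.
Gain = 164.953 / 137.924 = 1.1960 → 1.196.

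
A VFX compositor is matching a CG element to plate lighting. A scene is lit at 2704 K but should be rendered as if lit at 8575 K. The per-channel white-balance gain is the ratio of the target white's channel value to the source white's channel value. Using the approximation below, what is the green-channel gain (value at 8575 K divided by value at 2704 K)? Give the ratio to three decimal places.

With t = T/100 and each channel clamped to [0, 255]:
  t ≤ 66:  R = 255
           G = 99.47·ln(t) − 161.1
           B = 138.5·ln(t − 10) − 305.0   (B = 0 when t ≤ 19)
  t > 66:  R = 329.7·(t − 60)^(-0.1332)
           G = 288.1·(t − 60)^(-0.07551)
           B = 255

At 2704 K (t = 27.04):
  G = 99.47·ln 27.04 − 161.1 = 99.47·3.2973 − 161.1 = 166.884.
At 8575 K (t = 85.75):
  G = 288.1·(85.75 − 60)^(-0.07551) = 288.1·25.75^(-0.07551) = 288.1·0.78248 = 225.432.
Gain = 225.432 / 166.884 = 1.3508 → 1.351.

1.351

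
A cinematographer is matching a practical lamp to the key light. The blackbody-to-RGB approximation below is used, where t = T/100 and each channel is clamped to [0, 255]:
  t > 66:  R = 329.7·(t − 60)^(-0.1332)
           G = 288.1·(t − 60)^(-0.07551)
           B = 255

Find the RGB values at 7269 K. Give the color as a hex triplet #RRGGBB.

t = 7269/100 = 72.69; the t > 66 branch applies.
R = 329.7·(72.69 − 60)^(-0.1332) = 329.7·12.69^(-0.1332) = 329.7·0.71288 = 235.038.
G = 288.1·(72.69 − 60)^(-0.07551) = 288.1·12.69^(-0.07551) = 288.1·0.82542 = 237.805.
B = 255 by definition for t > 66.
Rounded: (235, 238, 255).
In hex: #EBEEFF.

#EBEEFF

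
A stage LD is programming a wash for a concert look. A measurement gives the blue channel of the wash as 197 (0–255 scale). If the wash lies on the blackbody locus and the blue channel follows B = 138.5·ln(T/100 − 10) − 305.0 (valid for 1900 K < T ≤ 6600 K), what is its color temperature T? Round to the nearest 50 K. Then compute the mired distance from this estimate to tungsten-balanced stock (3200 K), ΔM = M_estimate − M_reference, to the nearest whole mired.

ln(t − 10) = (197 + 305.0) / 138.5 = 3.6245.
t − 10 = e^3.6245 = 37.508, so t = 47.508.
T = 100·t = 4751 K → 4750 K to the nearest 50 K.
M_estimate = 10⁶/4750 = 210.53; M_reference = 10⁶/3200 = 312.50.
ΔM = 210.53 − 312.50 = -101.97 → -102 mireds.

-102 mireds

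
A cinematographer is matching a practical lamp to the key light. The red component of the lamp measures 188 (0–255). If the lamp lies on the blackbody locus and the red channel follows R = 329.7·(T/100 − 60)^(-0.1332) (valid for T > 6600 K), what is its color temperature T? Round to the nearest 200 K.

(t − 60)^(-0.1332) = 188/329.7 = 0.57022.
t − 60 = 0.57022^(1/-0.1332) = 0.57022^(-7.508) = 67.848, so t = 127.848.
T = 100·t = 12785 K → 12800 K to the nearest 200 K.

12800 K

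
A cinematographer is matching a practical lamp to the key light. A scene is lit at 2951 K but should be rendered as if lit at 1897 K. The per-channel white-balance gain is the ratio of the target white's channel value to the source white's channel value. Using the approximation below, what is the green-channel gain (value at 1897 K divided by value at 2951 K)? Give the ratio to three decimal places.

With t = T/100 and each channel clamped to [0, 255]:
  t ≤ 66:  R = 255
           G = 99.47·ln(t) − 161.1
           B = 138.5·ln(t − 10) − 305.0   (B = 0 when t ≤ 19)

At 2951 K (t = 29.51):
  G = 99.47·ln 29.51 − 161.1 = 99.47·3.3847 − 161.1 = 175.579.
At 1897 K (t = 18.97):
  G = 99.47·ln 18.97 − 161.1 = 99.47·2.9429 − 161.1 = 131.626.
Gain = 131.626 / 175.579 = 0.7497 → 0.750.

0.750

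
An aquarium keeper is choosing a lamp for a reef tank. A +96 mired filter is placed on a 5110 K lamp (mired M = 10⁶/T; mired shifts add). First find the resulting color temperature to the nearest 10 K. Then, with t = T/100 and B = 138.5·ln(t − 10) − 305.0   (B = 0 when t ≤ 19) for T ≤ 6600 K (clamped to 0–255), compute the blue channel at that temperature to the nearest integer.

137

M_in = 10⁶/5110 = 195.69; M_out = 195.69 + (+96) = 291.69.
T_out = 10⁶/291.69 = 3428.2 K → 3430 K; t = 34.3.
B = 138.5·ln(34.3 − 10) − 305.0 = 138.5·ln 24.3 − 305.0 = 138.5·3.1905 − 305.0 = 136.881.
Rounded: 137.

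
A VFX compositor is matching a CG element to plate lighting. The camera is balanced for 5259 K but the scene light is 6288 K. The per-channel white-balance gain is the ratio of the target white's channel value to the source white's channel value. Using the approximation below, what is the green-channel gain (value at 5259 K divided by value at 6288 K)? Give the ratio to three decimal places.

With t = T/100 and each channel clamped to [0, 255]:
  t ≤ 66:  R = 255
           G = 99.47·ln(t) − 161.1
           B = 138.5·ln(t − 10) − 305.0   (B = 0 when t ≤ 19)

0.929

At 6288 K (t = 62.88):
  G = 99.47·ln 62.88 − 161.1 = 99.47·4.1412 − 161.1 = 250.828.
At 5259 K (t = 52.59):
  G = 99.47·ln 52.59 − 161.1 = 99.47·3.9625 − 161.1 = 233.052.
Gain = 233.052 / 250.828 = 0.9291 → 0.929.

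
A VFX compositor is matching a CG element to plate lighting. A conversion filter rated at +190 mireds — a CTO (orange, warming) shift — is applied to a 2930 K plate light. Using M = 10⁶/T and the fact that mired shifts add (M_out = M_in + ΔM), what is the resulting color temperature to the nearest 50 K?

M_in = 10⁶/2930 = 341.30 mireds.
M_out = 341.30 + (+190) = 531.30 mireds.
T_out = 10⁶/531.30 = 1882.2 K → 1900 K.

1900 K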